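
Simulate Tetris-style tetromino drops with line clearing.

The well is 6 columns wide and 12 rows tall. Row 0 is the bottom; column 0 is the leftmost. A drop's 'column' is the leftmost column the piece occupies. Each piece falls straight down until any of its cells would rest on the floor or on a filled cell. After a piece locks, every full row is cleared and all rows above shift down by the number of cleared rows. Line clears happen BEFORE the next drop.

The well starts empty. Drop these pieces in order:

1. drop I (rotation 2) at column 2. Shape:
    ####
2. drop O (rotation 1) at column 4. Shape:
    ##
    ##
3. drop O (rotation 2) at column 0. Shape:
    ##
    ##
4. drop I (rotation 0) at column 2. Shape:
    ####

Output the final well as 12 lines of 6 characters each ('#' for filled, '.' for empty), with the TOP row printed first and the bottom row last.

Answer: ......
......
......
......
......
......
......
......
......
..####
....##
##..##

Derivation:
Drop 1: I rot2 at col 2 lands with bottom-row=0; cleared 0 line(s) (total 0); column heights now [0 0 1 1 1 1], max=1
Drop 2: O rot1 at col 4 lands with bottom-row=1; cleared 0 line(s) (total 0); column heights now [0 0 1 1 3 3], max=3
Drop 3: O rot2 at col 0 lands with bottom-row=0; cleared 1 line(s) (total 1); column heights now [1 1 0 0 2 2], max=2
Drop 4: I rot0 at col 2 lands with bottom-row=2; cleared 0 line(s) (total 1); column heights now [1 1 3 3 3 3], max=3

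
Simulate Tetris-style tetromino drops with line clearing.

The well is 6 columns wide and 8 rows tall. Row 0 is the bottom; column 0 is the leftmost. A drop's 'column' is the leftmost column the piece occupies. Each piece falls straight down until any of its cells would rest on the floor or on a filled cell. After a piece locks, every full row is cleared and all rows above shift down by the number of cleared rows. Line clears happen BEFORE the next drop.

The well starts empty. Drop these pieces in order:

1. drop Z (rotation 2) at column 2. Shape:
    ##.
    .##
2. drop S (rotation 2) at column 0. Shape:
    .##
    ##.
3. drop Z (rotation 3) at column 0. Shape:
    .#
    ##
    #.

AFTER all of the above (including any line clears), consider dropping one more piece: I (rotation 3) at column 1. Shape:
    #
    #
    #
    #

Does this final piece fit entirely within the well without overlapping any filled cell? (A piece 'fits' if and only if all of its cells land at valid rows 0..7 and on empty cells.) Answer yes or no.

Answer: no

Derivation:
Drop 1: Z rot2 at col 2 lands with bottom-row=0; cleared 0 line(s) (total 0); column heights now [0 0 2 2 1 0], max=2
Drop 2: S rot2 at col 0 lands with bottom-row=1; cleared 0 line(s) (total 0); column heights now [2 3 3 2 1 0], max=3
Drop 3: Z rot3 at col 0 lands with bottom-row=2; cleared 0 line(s) (total 0); column heights now [4 5 3 2 1 0], max=5
Test piece I rot3 at col 1 (width 1): heights before test = [4 5 3 2 1 0]; fits = False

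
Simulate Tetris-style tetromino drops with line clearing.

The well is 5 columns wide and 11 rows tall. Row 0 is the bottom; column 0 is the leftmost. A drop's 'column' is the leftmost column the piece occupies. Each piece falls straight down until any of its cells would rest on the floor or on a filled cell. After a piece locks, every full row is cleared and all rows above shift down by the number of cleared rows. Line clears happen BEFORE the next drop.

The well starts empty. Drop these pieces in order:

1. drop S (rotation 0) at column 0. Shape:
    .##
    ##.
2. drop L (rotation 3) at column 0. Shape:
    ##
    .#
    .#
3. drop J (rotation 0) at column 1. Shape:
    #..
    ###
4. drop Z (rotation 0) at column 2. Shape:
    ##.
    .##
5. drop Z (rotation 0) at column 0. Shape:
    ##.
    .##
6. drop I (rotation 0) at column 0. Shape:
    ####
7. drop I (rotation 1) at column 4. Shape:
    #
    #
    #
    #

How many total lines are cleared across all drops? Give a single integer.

Answer: 1

Derivation:
Drop 1: S rot0 at col 0 lands with bottom-row=0; cleared 0 line(s) (total 0); column heights now [1 2 2 0 0], max=2
Drop 2: L rot3 at col 0 lands with bottom-row=2; cleared 0 line(s) (total 0); column heights now [5 5 2 0 0], max=5
Drop 3: J rot0 at col 1 lands with bottom-row=5; cleared 0 line(s) (total 0); column heights now [5 7 6 6 0], max=7
Drop 4: Z rot0 at col 2 lands with bottom-row=6; cleared 0 line(s) (total 0); column heights now [5 7 8 8 7], max=8
Drop 5: Z rot0 at col 0 lands with bottom-row=8; cleared 0 line(s) (total 0); column heights now [10 10 9 8 7], max=10
Drop 6: I rot0 at col 0 lands with bottom-row=10; cleared 0 line(s) (total 0); column heights now [11 11 11 11 7], max=11
Drop 7: I rot1 at col 4 lands with bottom-row=7; cleared 1 line(s) (total 1); column heights now [10 10 9 8 10], max=10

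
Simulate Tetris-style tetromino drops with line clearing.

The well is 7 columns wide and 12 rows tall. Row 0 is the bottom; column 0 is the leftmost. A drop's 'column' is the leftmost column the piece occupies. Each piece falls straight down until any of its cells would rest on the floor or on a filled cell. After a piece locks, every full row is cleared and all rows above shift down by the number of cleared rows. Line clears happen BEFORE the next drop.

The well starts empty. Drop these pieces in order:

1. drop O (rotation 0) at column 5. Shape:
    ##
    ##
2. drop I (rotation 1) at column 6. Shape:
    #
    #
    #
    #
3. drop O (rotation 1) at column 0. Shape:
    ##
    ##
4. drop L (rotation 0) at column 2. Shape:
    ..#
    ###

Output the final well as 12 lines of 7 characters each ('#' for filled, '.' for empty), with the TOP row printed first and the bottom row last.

Answer: .......
.......
.......
.......
.......
.......
.......
......#
......#
......#
......#
##..###

Derivation:
Drop 1: O rot0 at col 5 lands with bottom-row=0; cleared 0 line(s) (total 0); column heights now [0 0 0 0 0 2 2], max=2
Drop 2: I rot1 at col 6 lands with bottom-row=2; cleared 0 line(s) (total 0); column heights now [0 0 0 0 0 2 6], max=6
Drop 3: O rot1 at col 0 lands with bottom-row=0; cleared 0 line(s) (total 0); column heights now [2 2 0 0 0 2 6], max=6
Drop 4: L rot0 at col 2 lands with bottom-row=0; cleared 1 line(s) (total 1); column heights now [1 1 0 0 1 1 5], max=5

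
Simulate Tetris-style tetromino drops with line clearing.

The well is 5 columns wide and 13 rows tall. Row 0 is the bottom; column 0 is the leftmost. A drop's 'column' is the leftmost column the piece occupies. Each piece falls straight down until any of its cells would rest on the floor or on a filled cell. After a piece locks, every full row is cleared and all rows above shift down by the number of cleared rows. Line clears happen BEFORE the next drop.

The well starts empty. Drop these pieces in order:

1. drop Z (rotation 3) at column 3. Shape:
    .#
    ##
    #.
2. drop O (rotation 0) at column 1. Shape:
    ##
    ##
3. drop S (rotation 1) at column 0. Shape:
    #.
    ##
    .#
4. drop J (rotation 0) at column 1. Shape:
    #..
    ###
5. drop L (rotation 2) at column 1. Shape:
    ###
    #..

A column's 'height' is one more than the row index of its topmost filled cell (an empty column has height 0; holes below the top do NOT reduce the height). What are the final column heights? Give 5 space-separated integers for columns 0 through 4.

Answer: 5 8 8 8 3

Derivation:
Drop 1: Z rot3 at col 3 lands with bottom-row=0; cleared 0 line(s) (total 0); column heights now [0 0 0 2 3], max=3
Drop 2: O rot0 at col 1 lands with bottom-row=0; cleared 0 line(s) (total 0); column heights now [0 2 2 2 3], max=3
Drop 3: S rot1 at col 0 lands with bottom-row=2; cleared 0 line(s) (total 0); column heights now [5 4 2 2 3], max=5
Drop 4: J rot0 at col 1 lands with bottom-row=4; cleared 0 line(s) (total 0); column heights now [5 6 5 5 3], max=6
Drop 5: L rot2 at col 1 lands with bottom-row=6; cleared 0 line(s) (total 0); column heights now [5 8 8 8 3], max=8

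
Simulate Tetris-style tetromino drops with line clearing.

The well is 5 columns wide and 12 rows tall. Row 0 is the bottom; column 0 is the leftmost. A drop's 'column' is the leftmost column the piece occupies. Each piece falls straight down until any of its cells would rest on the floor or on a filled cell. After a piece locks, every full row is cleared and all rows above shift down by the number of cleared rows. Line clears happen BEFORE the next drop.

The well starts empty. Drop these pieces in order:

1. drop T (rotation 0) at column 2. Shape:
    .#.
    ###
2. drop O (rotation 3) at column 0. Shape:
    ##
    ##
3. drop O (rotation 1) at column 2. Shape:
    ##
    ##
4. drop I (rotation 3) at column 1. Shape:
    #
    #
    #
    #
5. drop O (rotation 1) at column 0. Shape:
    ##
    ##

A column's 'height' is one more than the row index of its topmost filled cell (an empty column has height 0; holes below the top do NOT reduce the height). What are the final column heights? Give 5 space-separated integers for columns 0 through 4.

Answer: 7 7 3 3 0

Derivation:
Drop 1: T rot0 at col 2 lands with bottom-row=0; cleared 0 line(s) (total 0); column heights now [0 0 1 2 1], max=2
Drop 2: O rot3 at col 0 lands with bottom-row=0; cleared 1 line(s) (total 1); column heights now [1 1 0 1 0], max=1
Drop 3: O rot1 at col 2 lands with bottom-row=1; cleared 0 line(s) (total 1); column heights now [1 1 3 3 0], max=3
Drop 4: I rot3 at col 1 lands with bottom-row=1; cleared 0 line(s) (total 1); column heights now [1 5 3 3 0], max=5
Drop 5: O rot1 at col 0 lands with bottom-row=5; cleared 0 line(s) (total 1); column heights now [7 7 3 3 0], max=7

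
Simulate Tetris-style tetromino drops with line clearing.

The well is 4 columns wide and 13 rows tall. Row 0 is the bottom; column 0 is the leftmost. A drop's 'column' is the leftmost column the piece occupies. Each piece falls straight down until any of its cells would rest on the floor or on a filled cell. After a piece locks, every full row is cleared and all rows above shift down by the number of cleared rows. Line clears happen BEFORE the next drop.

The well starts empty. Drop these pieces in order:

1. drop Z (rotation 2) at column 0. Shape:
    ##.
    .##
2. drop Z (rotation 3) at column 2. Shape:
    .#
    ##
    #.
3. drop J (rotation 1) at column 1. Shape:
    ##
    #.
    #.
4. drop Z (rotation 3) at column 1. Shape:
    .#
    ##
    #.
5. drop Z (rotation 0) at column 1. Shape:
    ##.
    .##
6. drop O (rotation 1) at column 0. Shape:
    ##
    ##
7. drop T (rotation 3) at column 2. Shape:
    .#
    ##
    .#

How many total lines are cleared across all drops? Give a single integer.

Drop 1: Z rot2 at col 0 lands with bottom-row=0; cleared 0 line(s) (total 0); column heights now [2 2 1 0], max=2
Drop 2: Z rot3 at col 2 lands with bottom-row=1; cleared 0 line(s) (total 0); column heights now [2 2 3 4], max=4
Drop 3: J rot1 at col 1 lands with bottom-row=2; cleared 0 line(s) (total 0); column heights now [2 5 5 4], max=5
Drop 4: Z rot3 at col 1 lands with bottom-row=5; cleared 0 line(s) (total 0); column heights now [2 7 8 4], max=8
Drop 5: Z rot0 at col 1 lands with bottom-row=8; cleared 0 line(s) (total 0); column heights now [2 10 10 9], max=10
Drop 6: O rot1 at col 0 lands with bottom-row=10; cleared 0 line(s) (total 0); column heights now [12 12 10 9], max=12
Drop 7: T rot3 at col 2 lands with bottom-row=9; cleared 1 line(s) (total 1); column heights now [11 11 10 11], max=11

Answer: 1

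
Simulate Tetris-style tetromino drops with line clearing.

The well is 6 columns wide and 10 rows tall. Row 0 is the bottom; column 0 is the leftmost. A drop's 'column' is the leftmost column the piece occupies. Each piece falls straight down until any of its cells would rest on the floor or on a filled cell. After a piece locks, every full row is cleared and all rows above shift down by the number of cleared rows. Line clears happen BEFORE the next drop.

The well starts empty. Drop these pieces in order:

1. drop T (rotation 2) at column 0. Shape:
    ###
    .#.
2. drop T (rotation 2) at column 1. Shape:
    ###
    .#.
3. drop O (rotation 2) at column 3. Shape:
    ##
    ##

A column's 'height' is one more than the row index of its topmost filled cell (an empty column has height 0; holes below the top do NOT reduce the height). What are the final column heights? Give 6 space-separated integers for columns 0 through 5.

Answer: 2 4 4 6 6 0

Derivation:
Drop 1: T rot2 at col 0 lands with bottom-row=0; cleared 0 line(s) (total 0); column heights now [2 2 2 0 0 0], max=2
Drop 2: T rot2 at col 1 lands with bottom-row=2; cleared 0 line(s) (total 0); column heights now [2 4 4 4 0 0], max=4
Drop 3: O rot2 at col 3 lands with bottom-row=4; cleared 0 line(s) (total 0); column heights now [2 4 4 6 6 0], max=6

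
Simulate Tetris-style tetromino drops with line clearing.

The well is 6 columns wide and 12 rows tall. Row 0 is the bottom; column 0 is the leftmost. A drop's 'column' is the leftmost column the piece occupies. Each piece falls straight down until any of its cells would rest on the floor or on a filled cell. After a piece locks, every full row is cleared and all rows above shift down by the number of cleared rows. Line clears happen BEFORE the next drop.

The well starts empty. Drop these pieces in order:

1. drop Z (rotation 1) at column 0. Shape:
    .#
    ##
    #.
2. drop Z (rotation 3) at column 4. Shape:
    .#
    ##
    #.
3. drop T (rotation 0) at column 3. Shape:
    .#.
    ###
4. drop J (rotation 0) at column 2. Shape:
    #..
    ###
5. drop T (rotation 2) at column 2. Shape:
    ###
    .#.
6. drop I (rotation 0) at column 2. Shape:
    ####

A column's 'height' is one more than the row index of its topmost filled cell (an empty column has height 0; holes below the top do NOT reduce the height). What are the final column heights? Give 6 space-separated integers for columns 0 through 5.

Drop 1: Z rot1 at col 0 lands with bottom-row=0; cleared 0 line(s) (total 0); column heights now [2 3 0 0 0 0], max=3
Drop 2: Z rot3 at col 4 lands with bottom-row=0; cleared 0 line(s) (total 0); column heights now [2 3 0 0 2 3], max=3
Drop 3: T rot0 at col 3 lands with bottom-row=3; cleared 0 line(s) (total 0); column heights now [2 3 0 4 5 4], max=5
Drop 4: J rot0 at col 2 lands with bottom-row=5; cleared 0 line(s) (total 0); column heights now [2 3 7 6 6 4], max=7
Drop 5: T rot2 at col 2 lands with bottom-row=6; cleared 0 line(s) (total 0); column heights now [2 3 8 8 8 4], max=8
Drop 6: I rot0 at col 2 lands with bottom-row=8; cleared 0 line(s) (total 0); column heights now [2 3 9 9 9 9], max=9

Answer: 2 3 9 9 9 9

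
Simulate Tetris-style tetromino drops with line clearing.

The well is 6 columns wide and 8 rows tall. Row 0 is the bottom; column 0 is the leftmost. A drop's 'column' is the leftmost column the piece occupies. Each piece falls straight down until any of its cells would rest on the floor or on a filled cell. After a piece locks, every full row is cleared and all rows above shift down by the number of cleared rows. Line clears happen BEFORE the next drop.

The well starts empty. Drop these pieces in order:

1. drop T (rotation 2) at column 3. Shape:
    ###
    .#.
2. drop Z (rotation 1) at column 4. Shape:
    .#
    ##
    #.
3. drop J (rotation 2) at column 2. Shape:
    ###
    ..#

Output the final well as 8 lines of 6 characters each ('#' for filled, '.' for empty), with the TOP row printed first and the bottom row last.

Drop 1: T rot2 at col 3 lands with bottom-row=0; cleared 0 line(s) (total 0); column heights now [0 0 0 2 2 2], max=2
Drop 2: Z rot1 at col 4 lands with bottom-row=2; cleared 0 line(s) (total 0); column heights now [0 0 0 2 4 5], max=5
Drop 3: J rot2 at col 2 lands with bottom-row=4; cleared 0 line(s) (total 0); column heights now [0 0 6 6 6 5], max=6

Answer: ......
......
..###.
....##
....##
....#.
...###
....#.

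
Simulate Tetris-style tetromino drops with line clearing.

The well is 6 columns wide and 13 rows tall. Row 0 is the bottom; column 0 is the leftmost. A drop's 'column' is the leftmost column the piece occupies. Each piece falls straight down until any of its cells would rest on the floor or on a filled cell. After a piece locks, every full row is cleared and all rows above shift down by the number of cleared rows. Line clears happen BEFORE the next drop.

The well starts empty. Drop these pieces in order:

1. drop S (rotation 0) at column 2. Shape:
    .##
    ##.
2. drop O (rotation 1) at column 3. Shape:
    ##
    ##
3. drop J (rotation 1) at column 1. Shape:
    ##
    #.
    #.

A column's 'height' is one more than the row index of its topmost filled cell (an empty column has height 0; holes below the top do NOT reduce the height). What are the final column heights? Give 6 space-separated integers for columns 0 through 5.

Drop 1: S rot0 at col 2 lands with bottom-row=0; cleared 0 line(s) (total 0); column heights now [0 0 1 2 2 0], max=2
Drop 2: O rot1 at col 3 lands with bottom-row=2; cleared 0 line(s) (total 0); column heights now [0 0 1 4 4 0], max=4
Drop 3: J rot1 at col 1 lands with bottom-row=0; cleared 0 line(s) (total 0); column heights now [0 3 3 4 4 0], max=4

Answer: 0 3 3 4 4 0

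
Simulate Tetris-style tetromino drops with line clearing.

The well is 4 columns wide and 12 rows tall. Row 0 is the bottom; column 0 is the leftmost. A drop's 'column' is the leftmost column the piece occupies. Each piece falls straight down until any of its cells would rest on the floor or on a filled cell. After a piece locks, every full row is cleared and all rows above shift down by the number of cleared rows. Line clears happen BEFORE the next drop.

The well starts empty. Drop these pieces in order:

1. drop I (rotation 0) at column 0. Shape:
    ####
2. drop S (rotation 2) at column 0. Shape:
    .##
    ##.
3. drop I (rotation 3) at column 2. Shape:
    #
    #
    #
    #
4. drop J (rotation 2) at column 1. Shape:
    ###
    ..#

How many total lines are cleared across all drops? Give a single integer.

Answer: 1

Derivation:
Drop 1: I rot0 at col 0 lands with bottom-row=0; cleared 1 line(s) (total 1); column heights now [0 0 0 0], max=0
Drop 2: S rot2 at col 0 lands with bottom-row=0; cleared 0 line(s) (total 1); column heights now [1 2 2 0], max=2
Drop 3: I rot3 at col 2 lands with bottom-row=2; cleared 0 line(s) (total 1); column heights now [1 2 6 0], max=6
Drop 4: J rot2 at col 1 lands with bottom-row=5; cleared 0 line(s) (total 1); column heights now [1 7 7 7], max=7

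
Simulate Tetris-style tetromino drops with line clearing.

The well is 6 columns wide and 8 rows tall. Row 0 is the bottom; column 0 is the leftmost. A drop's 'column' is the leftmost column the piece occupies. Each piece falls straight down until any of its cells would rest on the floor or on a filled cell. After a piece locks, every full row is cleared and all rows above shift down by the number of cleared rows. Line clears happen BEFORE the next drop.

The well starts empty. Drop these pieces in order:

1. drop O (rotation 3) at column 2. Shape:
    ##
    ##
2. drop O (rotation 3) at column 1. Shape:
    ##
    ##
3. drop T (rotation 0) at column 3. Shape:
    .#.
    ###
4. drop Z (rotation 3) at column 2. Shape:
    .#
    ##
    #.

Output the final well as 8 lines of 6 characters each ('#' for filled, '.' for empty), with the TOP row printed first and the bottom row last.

Drop 1: O rot3 at col 2 lands with bottom-row=0; cleared 0 line(s) (total 0); column heights now [0 0 2 2 0 0], max=2
Drop 2: O rot3 at col 1 lands with bottom-row=2; cleared 0 line(s) (total 0); column heights now [0 4 4 2 0 0], max=4
Drop 3: T rot0 at col 3 lands with bottom-row=2; cleared 0 line(s) (total 0); column heights now [0 4 4 3 4 3], max=4
Drop 4: Z rot3 at col 2 lands with bottom-row=4; cleared 0 line(s) (total 0); column heights now [0 4 6 7 4 3], max=7

Answer: ......
...#..
..##..
..#...
.##.#.
.#####
..##..
..##..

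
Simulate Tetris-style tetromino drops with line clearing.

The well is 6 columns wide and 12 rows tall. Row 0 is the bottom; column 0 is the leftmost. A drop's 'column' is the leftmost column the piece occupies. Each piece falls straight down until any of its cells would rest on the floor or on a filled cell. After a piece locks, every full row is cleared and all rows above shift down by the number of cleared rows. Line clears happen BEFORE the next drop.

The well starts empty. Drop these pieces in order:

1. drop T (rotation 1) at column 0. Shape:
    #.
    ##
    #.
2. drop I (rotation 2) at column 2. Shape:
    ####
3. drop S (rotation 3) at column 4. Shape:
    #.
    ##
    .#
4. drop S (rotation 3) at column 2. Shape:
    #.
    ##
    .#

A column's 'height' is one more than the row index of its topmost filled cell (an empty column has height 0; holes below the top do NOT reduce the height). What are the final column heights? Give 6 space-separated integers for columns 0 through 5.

Drop 1: T rot1 at col 0 lands with bottom-row=0; cleared 0 line(s) (total 0); column heights now [3 2 0 0 0 0], max=3
Drop 2: I rot2 at col 2 lands with bottom-row=0; cleared 0 line(s) (total 0); column heights now [3 2 1 1 1 1], max=3
Drop 3: S rot3 at col 4 lands with bottom-row=1; cleared 0 line(s) (total 0); column heights now [3 2 1 1 4 3], max=4
Drop 4: S rot3 at col 2 lands with bottom-row=1; cleared 0 line(s) (total 0); column heights now [3 2 4 3 4 3], max=4

Answer: 3 2 4 3 4 3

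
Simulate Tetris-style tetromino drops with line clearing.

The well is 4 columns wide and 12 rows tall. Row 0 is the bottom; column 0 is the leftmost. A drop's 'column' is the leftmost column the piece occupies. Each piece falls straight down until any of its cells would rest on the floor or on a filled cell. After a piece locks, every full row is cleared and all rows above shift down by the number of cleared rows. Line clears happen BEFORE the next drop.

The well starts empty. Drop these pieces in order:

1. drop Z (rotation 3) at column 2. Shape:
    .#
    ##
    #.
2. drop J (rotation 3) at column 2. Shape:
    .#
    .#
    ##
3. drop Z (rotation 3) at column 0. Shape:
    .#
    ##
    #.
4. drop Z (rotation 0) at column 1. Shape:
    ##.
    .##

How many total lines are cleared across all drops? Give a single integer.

Answer: 1

Derivation:
Drop 1: Z rot3 at col 2 lands with bottom-row=0; cleared 0 line(s) (total 0); column heights now [0 0 2 3], max=3
Drop 2: J rot3 at col 2 lands with bottom-row=3; cleared 0 line(s) (total 0); column heights now [0 0 4 6], max=6
Drop 3: Z rot3 at col 0 lands with bottom-row=0; cleared 1 line(s) (total 1); column heights now [1 2 3 5], max=5
Drop 4: Z rot0 at col 1 lands with bottom-row=5; cleared 0 line(s) (total 1); column heights now [1 7 7 6], max=7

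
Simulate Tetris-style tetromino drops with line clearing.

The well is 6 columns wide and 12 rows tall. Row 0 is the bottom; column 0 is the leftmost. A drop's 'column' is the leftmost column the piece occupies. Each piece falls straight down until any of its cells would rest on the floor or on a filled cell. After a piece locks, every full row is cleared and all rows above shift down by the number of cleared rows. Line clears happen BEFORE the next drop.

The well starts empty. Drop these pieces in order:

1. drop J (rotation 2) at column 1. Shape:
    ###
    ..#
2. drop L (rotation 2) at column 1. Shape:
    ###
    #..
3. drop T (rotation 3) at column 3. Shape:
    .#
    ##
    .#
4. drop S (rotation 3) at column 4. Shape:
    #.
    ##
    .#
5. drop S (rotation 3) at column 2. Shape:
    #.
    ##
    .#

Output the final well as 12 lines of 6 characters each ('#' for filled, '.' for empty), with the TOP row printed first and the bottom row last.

Answer: ......
......
......
......
..#.#.
..####
...###
...##.
.####.
.#....
.###..
...#..

Derivation:
Drop 1: J rot2 at col 1 lands with bottom-row=0; cleared 0 line(s) (total 0); column heights now [0 2 2 2 0 0], max=2
Drop 2: L rot2 at col 1 lands with bottom-row=2; cleared 0 line(s) (total 0); column heights now [0 4 4 4 0 0], max=4
Drop 3: T rot3 at col 3 lands with bottom-row=3; cleared 0 line(s) (total 0); column heights now [0 4 4 5 6 0], max=6
Drop 4: S rot3 at col 4 lands with bottom-row=5; cleared 0 line(s) (total 0); column heights now [0 4 4 5 8 7], max=8
Drop 5: S rot3 at col 2 lands with bottom-row=5; cleared 0 line(s) (total 0); column heights now [0 4 8 7 8 7], max=8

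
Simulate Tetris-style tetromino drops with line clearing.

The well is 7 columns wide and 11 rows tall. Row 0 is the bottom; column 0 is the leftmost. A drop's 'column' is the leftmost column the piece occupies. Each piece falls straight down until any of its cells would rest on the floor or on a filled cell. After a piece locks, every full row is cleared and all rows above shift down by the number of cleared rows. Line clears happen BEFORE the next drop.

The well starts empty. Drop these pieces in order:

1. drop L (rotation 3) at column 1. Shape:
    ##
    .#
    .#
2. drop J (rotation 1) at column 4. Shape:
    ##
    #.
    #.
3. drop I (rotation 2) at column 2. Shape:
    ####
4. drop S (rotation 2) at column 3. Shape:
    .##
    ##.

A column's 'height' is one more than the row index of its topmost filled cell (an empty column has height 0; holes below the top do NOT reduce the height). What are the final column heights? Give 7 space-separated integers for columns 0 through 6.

Answer: 0 3 4 5 6 6 0

Derivation:
Drop 1: L rot3 at col 1 lands with bottom-row=0; cleared 0 line(s) (total 0); column heights now [0 3 3 0 0 0 0], max=3
Drop 2: J rot1 at col 4 lands with bottom-row=0; cleared 0 line(s) (total 0); column heights now [0 3 3 0 3 3 0], max=3
Drop 3: I rot2 at col 2 lands with bottom-row=3; cleared 0 line(s) (total 0); column heights now [0 3 4 4 4 4 0], max=4
Drop 4: S rot2 at col 3 lands with bottom-row=4; cleared 0 line(s) (total 0); column heights now [0 3 4 5 6 6 0], max=6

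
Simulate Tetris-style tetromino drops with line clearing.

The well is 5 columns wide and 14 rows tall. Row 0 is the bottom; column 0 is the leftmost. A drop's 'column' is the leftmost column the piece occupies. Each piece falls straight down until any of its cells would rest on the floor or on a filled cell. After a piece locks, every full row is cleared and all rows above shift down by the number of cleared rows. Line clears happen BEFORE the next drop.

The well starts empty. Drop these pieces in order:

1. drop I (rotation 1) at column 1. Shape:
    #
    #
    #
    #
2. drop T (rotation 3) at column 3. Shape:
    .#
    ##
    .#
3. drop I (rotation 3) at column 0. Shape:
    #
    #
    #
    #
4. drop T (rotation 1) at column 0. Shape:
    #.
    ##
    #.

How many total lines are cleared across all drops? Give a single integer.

Answer: 0

Derivation:
Drop 1: I rot1 at col 1 lands with bottom-row=0; cleared 0 line(s) (total 0); column heights now [0 4 0 0 0], max=4
Drop 2: T rot3 at col 3 lands with bottom-row=0; cleared 0 line(s) (total 0); column heights now [0 4 0 2 3], max=4
Drop 3: I rot3 at col 0 lands with bottom-row=0; cleared 0 line(s) (total 0); column heights now [4 4 0 2 3], max=4
Drop 4: T rot1 at col 0 lands with bottom-row=4; cleared 0 line(s) (total 0); column heights now [7 6 0 2 3], max=7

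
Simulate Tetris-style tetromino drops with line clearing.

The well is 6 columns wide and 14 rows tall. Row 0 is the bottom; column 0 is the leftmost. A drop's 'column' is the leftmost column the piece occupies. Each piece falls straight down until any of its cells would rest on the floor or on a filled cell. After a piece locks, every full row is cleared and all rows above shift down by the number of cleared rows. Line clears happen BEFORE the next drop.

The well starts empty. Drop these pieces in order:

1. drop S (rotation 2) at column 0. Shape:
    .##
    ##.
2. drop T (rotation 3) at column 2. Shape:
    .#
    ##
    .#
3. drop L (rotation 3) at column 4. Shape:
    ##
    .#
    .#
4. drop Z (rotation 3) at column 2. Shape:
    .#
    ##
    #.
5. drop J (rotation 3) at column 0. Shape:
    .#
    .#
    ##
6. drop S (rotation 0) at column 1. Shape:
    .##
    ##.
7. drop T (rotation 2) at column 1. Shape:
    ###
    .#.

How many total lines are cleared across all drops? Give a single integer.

Drop 1: S rot2 at col 0 lands with bottom-row=0; cleared 0 line(s) (total 0); column heights now [1 2 2 0 0 0], max=2
Drop 2: T rot3 at col 2 lands with bottom-row=1; cleared 0 line(s) (total 0); column heights now [1 2 3 4 0 0], max=4
Drop 3: L rot3 at col 4 lands with bottom-row=0; cleared 0 line(s) (total 0); column heights now [1 2 3 4 3 3], max=4
Drop 4: Z rot3 at col 2 lands with bottom-row=3; cleared 0 line(s) (total 0); column heights now [1 2 5 6 3 3], max=6
Drop 5: J rot3 at col 0 lands with bottom-row=2; cleared 1 line(s) (total 1); column heights now [1 4 4 5 0 2], max=5
Drop 6: S rot0 at col 1 lands with bottom-row=4; cleared 0 line(s) (total 1); column heights now [1 5 6 6 0 2], max=6
Drop 7: T rot2 at col 1 lands with bottom-row=6; cleared 0 line(s) (total 1); column heights now [1 8 8 8 0 2], max=8

Answer: 1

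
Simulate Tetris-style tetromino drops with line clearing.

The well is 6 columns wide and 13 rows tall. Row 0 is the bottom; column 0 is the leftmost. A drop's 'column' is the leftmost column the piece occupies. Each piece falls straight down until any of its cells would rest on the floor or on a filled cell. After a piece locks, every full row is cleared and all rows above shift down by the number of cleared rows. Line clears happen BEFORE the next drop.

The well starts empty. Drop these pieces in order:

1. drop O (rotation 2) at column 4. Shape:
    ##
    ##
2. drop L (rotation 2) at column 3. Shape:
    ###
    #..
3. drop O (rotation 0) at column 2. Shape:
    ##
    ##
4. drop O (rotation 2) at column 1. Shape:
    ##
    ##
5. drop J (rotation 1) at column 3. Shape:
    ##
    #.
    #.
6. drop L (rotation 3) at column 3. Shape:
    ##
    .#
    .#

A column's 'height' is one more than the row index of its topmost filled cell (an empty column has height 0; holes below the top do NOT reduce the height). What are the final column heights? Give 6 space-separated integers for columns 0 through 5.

Drop 1: O rot2 at col 4 lands with bottom-row=0; cleared 0 line(s) (total 0); column heights now [0 0 0 0 2 2], max=2
Drop 2: L rot2 at col 3 lands with bottom-row=1; cleared 0 line(s) (total 0); column heights now [0 0 0 3 3 3], max=3
Drop 3: O rot0 at col 2 lands with bottom-row=3; cleared 0 line(s) (total 0); column heights now [0 0 5 5 3 3], max=5
Drop 4: O rot2 at col 1 lands with bottom-row=5; cleared 0 line(s) (total 0); column heights now [0 7 7 5 3 3], max=7
Drop 5: J rot1 at col 3 lands with bottom-row=5; cleared 0 line(s) (total 0); column heights now [0 7 7 8 8 3], max=8
Drop 6: L rot3 at col 3 lands with bottom-row=8; cleared 0 line(s) (total 0); column heights now [0 7 7 11 11 3], max=11

Answer: 0 7 7 11 11 3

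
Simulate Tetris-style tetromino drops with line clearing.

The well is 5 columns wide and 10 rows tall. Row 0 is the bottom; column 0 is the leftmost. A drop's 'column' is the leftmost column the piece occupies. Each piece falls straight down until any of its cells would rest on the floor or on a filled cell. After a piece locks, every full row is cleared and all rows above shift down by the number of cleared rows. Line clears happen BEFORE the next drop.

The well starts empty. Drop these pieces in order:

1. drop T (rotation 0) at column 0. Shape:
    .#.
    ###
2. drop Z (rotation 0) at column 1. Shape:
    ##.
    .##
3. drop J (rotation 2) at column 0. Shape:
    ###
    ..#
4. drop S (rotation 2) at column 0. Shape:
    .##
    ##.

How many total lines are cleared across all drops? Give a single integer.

Drop 1: T rot0 at col 0 lands with bottom-row=0; cleared 0 line(s) (total 0); column heights now [1 2 1 0 0], max=2
Drop 2: Z rot0 at col 1 lands with bottom-row=1; cleared 0 line(s) (total 0); column heights now [1 3 3 2 0], max=3
Drop 3: J rot2 at col 0 lands with bottom-row=3; cleared 0 line(s) (total 0); column heights now [5 5 5 2 0], max=5
Drop 4: S rot2 at col 0 lands with bottom-row=5; cleared 0 line(s) (total 0); column heights now [6 7 7 2 0], max=7

Answer: 0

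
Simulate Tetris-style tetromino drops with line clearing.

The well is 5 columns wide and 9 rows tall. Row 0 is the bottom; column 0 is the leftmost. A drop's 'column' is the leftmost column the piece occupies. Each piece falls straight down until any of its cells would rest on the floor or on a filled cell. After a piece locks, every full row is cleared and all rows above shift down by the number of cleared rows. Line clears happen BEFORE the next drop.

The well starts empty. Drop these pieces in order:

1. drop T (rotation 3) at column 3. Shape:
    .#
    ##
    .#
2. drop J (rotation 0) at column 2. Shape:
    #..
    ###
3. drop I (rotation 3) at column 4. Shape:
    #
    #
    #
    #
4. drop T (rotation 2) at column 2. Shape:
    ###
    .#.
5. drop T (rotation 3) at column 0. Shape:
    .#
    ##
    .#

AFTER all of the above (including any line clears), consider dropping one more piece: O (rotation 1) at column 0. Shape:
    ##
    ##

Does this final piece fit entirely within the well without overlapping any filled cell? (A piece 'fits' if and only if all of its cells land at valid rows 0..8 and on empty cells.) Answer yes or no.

Drop 1: T rot3 at col 3 lands with bottom-row=0; cleared 0 line(s) (total 0); column heights now [0 0 0 2 3], max=3
Drop 2: J rot0 at col 2 lands with bottom-row=3; cleared 0 line(s) (total 0); column heights now [0 0 5 4 4], max=5
Drop 3: I rot3 at col 4 lands with bottom-row=4; cleared 0 line(s) (total 0); column heights now [0 0 5 4 8], max=8
Drop 4: T rot2 at col 2 lands with bottom-row=7; cleared 0 line(s) (total 0); column heights now [0 0 9 9 9], max=9
Drop 5: T rot3 at col 0 lands with bottom-row=0; cleared 0 line(s) (total 0); column heights now [2 3 9 9 9], max=9
Test piece O rot1 at col 0 (width 2): heights before test = [2 3 9 9 9]; fits = True

Answer: yes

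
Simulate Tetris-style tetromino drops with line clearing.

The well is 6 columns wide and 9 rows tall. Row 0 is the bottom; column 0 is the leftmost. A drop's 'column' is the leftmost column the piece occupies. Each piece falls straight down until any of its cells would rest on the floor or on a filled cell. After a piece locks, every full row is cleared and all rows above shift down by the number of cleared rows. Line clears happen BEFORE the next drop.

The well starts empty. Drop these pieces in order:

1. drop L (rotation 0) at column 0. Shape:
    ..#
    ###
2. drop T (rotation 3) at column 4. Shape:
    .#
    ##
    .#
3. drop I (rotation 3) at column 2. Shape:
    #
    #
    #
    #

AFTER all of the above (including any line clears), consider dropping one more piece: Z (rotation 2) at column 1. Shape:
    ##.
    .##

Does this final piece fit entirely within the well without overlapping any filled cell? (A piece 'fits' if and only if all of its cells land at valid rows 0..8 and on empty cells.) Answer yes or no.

Answer: yes

Derivation:
Drop 1: L rot0 at col 0 lands with bottom-row=0; cleared 0 line(s) (total 0); column heights now [1 1 2 0 0 0], max=2
Drop 2: T rot3 at col 4 lands with bottom-row=0; cleared 0 line(s) (total 0); column heights now [1 1 2 0 2 3], max=3
Drop 3: I rot3 at col 2 lands with bottom-row=2; cleared 0 line(s) (total 0); column heights now [1 1 6 0 2 3], max=6
Test piece Z rot2 at col 1 (width 3): heights before test = [1 1 6 0 2 3]; fits = True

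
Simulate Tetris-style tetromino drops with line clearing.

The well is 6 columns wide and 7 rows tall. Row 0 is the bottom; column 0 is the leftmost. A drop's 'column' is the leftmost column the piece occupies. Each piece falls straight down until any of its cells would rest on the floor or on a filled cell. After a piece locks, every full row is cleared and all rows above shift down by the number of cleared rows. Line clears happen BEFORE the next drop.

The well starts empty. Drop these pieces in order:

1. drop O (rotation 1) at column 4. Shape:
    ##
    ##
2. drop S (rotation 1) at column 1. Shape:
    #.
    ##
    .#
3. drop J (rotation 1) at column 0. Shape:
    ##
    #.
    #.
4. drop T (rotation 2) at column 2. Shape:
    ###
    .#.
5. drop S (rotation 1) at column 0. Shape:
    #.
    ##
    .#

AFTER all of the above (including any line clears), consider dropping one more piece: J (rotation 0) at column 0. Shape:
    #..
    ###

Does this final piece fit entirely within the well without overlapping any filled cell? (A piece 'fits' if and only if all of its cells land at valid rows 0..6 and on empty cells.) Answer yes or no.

Drop 1: O rot1 at col 4 lands with bottom-row=0; cleared 0 line(s) (total 0); column heights now [0 0 0 0 2 2], max=2
Drop 2: S rot1 at col 1 lands with bottom-row=0; cleared 0 line(s) (total 0); column heights now [0 3 2 0 2 2], max=3
Drop 3: J rot1 at col 0 lands with bottom-row=1; cleared 0 line(s) (total 0); column heights now [4 4 2 0 2 2], max=4
Drop 4: T rot2 at col 2 lands with bottom-row=1; cleared 1 line(s) (total 1); column heights now [3 3 2 2 2 1], max=3
Drop 5: S rot1 at col 0 lands with bottom-row=3; cleared 0 line(s) (total 1); column heights now [6 5 2 2 2 1], max=6
Test piece J rot0 at col 0 (width 3): heights before test = [6 5 2 2 2 1]; fits = False

Answer: no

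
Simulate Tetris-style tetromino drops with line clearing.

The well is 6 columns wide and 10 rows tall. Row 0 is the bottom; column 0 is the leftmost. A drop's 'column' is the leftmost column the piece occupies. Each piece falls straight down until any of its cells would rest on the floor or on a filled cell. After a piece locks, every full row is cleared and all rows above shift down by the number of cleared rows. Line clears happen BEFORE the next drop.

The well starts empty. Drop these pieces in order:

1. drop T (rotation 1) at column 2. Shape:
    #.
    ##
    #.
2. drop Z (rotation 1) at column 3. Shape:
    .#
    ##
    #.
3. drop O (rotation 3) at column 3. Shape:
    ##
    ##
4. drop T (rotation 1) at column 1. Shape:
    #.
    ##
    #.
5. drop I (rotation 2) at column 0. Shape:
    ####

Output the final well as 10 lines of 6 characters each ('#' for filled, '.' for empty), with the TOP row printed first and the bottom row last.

Drop 1: T rot1 at col 2 lands with bottom-row=0; cleared 0 line(s) (total 0); column heights now [0 0 3 2 0 0], max=3
Drop 2: Z rot1 at col 3 lands with bottom-row=2; cleared 0 line(s) (total 0); column heights now [0 0 3 4 5 0], max=5
Drop 3: O rot3 at col 3 lands with bottom-row=5; cleared 0 line(s) (total 0); column heights now [0 0 3 7 7 0], max=7
Drop 4: T rot1 at col 1 lands with bottom-row=2; cleared 0 line(s) (total 0); column heights now [0 5 4 7 7 0], max=7
Drop 5: I rot2 at col 0 lands with bottom-row=7; cleared 0 line(s) (total 0); column heights now [8 8 8 8 7 0], max=8

Answer: ......
......
####..
...##.
...##.
.#..#.
.####.
.###..
..##..
..#...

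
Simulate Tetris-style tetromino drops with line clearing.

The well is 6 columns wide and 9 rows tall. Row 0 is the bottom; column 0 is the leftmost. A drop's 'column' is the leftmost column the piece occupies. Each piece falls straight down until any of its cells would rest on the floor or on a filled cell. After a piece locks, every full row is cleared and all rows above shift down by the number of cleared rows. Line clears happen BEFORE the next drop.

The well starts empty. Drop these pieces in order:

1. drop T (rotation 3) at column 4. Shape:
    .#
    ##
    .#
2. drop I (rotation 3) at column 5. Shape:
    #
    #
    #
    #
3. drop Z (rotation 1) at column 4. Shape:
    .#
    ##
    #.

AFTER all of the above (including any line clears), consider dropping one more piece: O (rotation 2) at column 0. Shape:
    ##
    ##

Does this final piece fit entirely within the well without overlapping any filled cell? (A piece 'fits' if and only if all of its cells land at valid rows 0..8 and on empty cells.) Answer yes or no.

Answer: yes

Derivation:
Drop 1: T rot3 at col 4 lands with bottom-row=0; cleared 0 line(s) (total 0); column heights now [0 0 0 0 2 3], max=3
Drop 2: I rot3 at col 5 lands with bottom-row=3; cleared 0 line(s) (total 0); column heights now [0 0 0 0 2 7], max=7
Drop 3: Z rot1 at col 4 lands with bottom-row=6; cleared 0 line(s) (total 0); column heights now [0 0 0 0 8 9], max=9
Test piece O rot2 at col 0 (width 2): heights before test = [0 0 0 0 8 9]; fits = True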